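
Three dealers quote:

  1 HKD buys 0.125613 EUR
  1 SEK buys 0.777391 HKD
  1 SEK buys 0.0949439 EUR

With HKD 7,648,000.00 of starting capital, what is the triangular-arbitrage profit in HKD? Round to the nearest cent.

Profit: HKD 218,017.50

Profitable loop is HKD → EUR → SEK → HKD:
HKD 7,648,000.00 × 0.125613 = EUR 960,688.22
EUR 960,688.22 ÷ 0.0949439 = SEK 10,118,482.85
SEK 10,118,482.85 × 0.777391 = HKD 7,866,017.50
Profit = HKD 7,866,017.50 − HKD 7,648,000.00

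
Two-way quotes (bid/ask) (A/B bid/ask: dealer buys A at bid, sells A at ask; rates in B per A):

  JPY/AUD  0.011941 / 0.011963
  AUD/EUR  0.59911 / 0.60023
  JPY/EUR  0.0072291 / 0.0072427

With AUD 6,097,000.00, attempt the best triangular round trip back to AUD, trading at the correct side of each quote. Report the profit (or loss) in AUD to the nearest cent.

Net profit: AUD 41,222.50

Best loop AUD → JPY → EUR → AUD:
AUD 6,097,000.00 ÷ 0.011963 (buy JPY at ask) = JPY 509,654,769
JPY 509,654,769 × 0.0072291 (sell JPY at bid) = EUR 3,684,345.29
EUR 3,684,345.29 ÷ 0.60023 (buy AUD at ask) = AUD 6,138,222.50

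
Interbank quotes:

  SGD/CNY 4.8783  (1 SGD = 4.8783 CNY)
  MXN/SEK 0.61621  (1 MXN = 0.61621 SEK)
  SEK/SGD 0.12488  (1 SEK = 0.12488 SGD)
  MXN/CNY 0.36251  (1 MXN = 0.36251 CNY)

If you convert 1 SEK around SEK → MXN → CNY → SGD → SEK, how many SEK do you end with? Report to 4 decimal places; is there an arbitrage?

Around SEK → MXN → CNY → SGD → SEK: 1 ÷ 0.61621 × 0.36251 ÷ 4.8783 ÷ 0.12488 = 0.965672
Product < 1; profitable direction is SEK → SGD → CNY → MXN → SEK.

0.9657 (arbitrage exists)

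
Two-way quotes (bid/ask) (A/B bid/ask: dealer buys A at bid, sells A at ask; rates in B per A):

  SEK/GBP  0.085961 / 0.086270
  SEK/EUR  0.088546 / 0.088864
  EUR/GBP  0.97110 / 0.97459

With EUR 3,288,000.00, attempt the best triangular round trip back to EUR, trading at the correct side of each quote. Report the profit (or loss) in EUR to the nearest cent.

Best loop EUR → GBP → SEK → EUR:
EUR 3,288,000.00 × 0.97110 (sell EUR at bid) = GBP 3,192,976.80
GBP 3,192,976.80 ÷ 0.086270 (buy SEK at ask) = SEK 37,011,438.51
SEK 37,011,438.51 × 0.088546 (sell SEK at bid) = EUR 3,277,214.83

Net result: EUR -10,785.17 (no profitable arbitrage after spreads)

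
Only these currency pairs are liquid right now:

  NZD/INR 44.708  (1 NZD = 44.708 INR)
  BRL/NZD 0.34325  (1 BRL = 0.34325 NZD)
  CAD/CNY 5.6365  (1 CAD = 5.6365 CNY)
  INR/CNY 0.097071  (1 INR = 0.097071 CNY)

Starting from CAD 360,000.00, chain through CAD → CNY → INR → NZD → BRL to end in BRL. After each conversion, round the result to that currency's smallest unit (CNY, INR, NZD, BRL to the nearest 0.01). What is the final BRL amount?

BRL 1,362,155.60

CAD 360,000.00 × 5.6365 = CNY 2,029,140.00
CNY 2,029,140.00 ÷ 0.097071 = INR 20,903,668.45
INR 20,903,668.45 ÷ 44.708 = NZD 467,559.91
NZD 467,559.91 ÷ 0.34325 = BRL 1,362,155.60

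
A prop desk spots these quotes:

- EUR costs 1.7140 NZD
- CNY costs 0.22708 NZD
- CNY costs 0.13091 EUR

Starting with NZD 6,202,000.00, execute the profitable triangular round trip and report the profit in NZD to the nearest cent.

Profit: NZD 74,636.92

Profitable loop is NZD → EUR → CNY → NZD:
NZD 6,202,000.00 ÷ 1.7140 = EUR 3,618,436.41
EUR 3,618,436.41 ÷ 0.13091 = CNY 27,640,641.71
CNY 27,640,641.71 × 0.22708 = NZD 6,276,636.92
Profit = NZD 6,276,636.92 − NZD 6,202,000.00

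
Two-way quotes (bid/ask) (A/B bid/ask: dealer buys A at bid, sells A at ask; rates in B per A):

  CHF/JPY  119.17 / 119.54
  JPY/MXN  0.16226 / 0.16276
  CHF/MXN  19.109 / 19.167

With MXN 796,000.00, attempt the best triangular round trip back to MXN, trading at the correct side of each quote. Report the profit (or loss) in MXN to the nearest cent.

Best loop MXN → CHF → JPY → MXN:
MXN 796,000.00 ÷ 19.167 (buy CHF at ask) = CHF 41,529.71
CHF 41,529.71 × 119.17 (sell CHF at bid) = JPY 4,949,096
JPY 4,949,096 × 0.16226 (sell JPY at bid) = MXN 803,040.29

Net profit: MXN 7,040.29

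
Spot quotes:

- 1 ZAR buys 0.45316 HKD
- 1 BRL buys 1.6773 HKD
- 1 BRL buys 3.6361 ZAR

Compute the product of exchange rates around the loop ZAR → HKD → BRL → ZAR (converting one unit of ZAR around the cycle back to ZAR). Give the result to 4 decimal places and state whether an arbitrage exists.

Around ZAR → HKD → BRL → ZAR: 1 × 0.45316 ÷ 1.6773 × 3.6361 = 0.982374
Product < 1; profitable direction is ZAR → BRL → HKD → ZAR.

0.9824 (arbitrage exists)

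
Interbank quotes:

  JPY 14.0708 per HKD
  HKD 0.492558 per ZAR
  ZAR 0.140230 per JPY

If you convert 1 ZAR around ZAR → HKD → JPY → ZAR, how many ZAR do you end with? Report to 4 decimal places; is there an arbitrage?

Around ZAR → HKD → JPY → ZAR: 1 × 0.492558 × 14.0708 × 0.140230 = 0.971890
Product < 1; profitable direction is ZAR → JPY → HKD → ZAR.

0.9719 (arbitrage exists)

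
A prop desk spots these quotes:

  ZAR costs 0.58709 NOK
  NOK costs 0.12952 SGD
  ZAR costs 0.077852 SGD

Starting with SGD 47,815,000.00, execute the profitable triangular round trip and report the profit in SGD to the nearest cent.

Profitable loop is SGD → NOK → ZAR → SGD:
SGD 47,815,000.00 ÷ 0.12952 = NOK 369,170,784.43
NOK 369,170,784.43 ÷ 0.58709 = ZAR 628,814,635.63
ZAR 628,814,635.63 × 0.077852 = SGD 48,954,477.01
Profit = SGD 48,954,477.01 − SGD 47,815,000.00

Profit: SGD 1,139,477.01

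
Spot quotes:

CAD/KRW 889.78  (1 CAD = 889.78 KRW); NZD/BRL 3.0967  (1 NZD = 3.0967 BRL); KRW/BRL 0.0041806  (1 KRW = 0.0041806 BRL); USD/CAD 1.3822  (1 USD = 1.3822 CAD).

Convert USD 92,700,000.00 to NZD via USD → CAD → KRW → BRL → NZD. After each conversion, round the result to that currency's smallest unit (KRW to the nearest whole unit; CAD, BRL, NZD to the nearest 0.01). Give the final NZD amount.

NZD 153,912,093.19

USD 92,700,000.00 × 1.3822 = CAD 128,129,940.00
CAD 128,129,940.00 × 889.78 = KRW 114,007,458,013
KRW 114,007,458,013 × 0.0041806 = BRL 476,619,578.97
BRL 476,619,578.97 ÷ 3.0967 = NZD 153,912,093.19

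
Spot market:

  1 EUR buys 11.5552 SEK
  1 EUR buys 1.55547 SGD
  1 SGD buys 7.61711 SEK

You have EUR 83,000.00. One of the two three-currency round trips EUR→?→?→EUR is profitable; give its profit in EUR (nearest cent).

Profitable loop is EUR → SGD → SEK → EUR:
EUR 83,000.00 × 1.55547 = SGD 129,104.01
SGD 129,104.01 × 7.61711 = SEK 983,399.45
SEK 983,399.45 ÷ 11.5552 = EUR 85,104.49
Profit = EUR 85,104.49 − EUR 83,000.00

Profit: EUR 2,104.49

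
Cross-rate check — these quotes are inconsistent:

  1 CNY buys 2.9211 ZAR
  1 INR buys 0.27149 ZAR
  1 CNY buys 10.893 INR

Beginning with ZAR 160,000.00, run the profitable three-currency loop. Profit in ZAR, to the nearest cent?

Profitable loop is ZAR → CNY → INR → ZAR:
ZAR 160,000.00 ÷ 2.9211 = CNY 54,773.89
CNY 54,773.89 × 10.893 = INR 596,651.95
INR 596,651.95 × 0.27149 = ZAR 161,985.04
Profit = ZAR 161,985.04 − ZAR 160,000.00

Profit: ZAR 1,985.04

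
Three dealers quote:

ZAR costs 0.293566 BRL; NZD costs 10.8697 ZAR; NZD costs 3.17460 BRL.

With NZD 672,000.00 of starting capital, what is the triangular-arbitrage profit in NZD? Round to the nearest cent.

Profit: NZD 3,466.13

Profitable loop is NZD → ZAR → BRL → NZD:
NZD 672,000.00 × 10.8697 = ZAR 7,304,438.40
ZAR 7,304,438.40 × 0.293566 = BRL 2,144,334.76
BRL 2,144,334.76 ÷ 3.17460 = NZD 675,466.13
Profit = NZD 675,466.13 − NZD 672,000.00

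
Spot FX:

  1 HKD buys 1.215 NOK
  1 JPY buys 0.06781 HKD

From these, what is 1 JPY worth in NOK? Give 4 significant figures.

1 JPY × 0.06781 = 0.06781 HKD
0.06781 HKD × 1.215 = 0.0823891 NOK

JPY/NOK = 0.08239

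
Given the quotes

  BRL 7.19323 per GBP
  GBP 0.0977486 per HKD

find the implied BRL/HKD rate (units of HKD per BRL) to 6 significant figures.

BRL/HKD = 1.42222

1 BRL ÷ 7.19323 = 0.13902 GBP
0.13902 GBP ÷ 0.0977486 = 1.42222 HKD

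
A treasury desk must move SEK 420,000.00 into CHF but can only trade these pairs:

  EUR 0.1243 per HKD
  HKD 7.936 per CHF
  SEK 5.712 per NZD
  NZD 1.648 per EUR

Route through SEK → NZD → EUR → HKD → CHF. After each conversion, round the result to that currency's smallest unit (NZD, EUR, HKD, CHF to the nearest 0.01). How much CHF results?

CHF 45,230.47

SEK 420,000.00 ÷ 5.712 = NZD 73,529.41
NZD 73,529.41 ÷ 1.648 = EUR 44,617.36
EUR 44,617.36 ÷ 0.1243 = HKD 358,948.99
HKD 358,948.99 ÷ 7.936 = CHF 45,230.47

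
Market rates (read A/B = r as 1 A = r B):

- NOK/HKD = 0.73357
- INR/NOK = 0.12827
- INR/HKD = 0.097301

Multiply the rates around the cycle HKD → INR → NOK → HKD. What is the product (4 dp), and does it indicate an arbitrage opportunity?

0.9671 (arbitrage exists)

Around HKD → INR → NOK → HKD: 1 ÷ 0.097301 × 0.12827 × 0.73357 = 0.967051
Product < 1; profitable direction is HKD → NOK → INR → HKD.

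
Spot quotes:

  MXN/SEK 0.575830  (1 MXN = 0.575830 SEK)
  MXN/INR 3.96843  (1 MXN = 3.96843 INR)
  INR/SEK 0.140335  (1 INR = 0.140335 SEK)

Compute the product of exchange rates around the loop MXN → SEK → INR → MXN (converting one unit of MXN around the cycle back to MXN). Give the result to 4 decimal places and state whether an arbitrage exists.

1.0340 (arbitrage exists)

Around MXN → SEK → INR → MXN: 1 × 0.575830 ÷ 0.140335 ÷ 3.96843 = 1.033974
Product > 1; profitable direction is MXN → SEK → INR → MXN.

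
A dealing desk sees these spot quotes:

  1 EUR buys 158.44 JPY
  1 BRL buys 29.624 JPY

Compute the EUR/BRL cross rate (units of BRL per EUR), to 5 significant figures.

EUR/BRL = 5.3484

1 EUR × 158.44 = 158.44 JPY
158.44 JPY ÷ 29.624 = 5.34837 BRL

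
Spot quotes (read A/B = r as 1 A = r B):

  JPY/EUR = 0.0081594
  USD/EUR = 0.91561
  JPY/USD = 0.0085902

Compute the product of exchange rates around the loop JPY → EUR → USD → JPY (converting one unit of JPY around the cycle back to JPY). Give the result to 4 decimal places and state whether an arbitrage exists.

Around JPY → EUR → USD → JPY: 1 × 0.0081594 ÷ 0.91561 ÷ 0.0085902 = 1.037396
Product > 1; profitable direction is JPY → EUR → USD → JPY.

1.0374 (arbitrage exists)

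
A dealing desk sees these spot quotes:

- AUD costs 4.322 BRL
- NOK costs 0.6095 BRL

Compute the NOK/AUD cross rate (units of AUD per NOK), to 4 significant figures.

NOK/AUD = 0.1410

1 NOK × 0.6095 = 0.6095 BRL
0.6095 BRL ÷ 4.322 = 0.141023 AUD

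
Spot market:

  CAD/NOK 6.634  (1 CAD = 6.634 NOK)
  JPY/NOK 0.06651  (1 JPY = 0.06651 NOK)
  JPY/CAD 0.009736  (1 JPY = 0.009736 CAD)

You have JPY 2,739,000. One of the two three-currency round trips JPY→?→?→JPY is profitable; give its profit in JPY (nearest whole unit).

Profitable loop is JPY → NOK → CAD → JPY:
JPY 2,739,000 × 0.06651 = NOK 182,170.89
NOK 182,170.89 ÷ 6.634 = CAD 27,460.19
CAD 27,460.19 ÷ 0.009736 = JPY 2,820,480
Profit = JPY 2,820,480 − JPY 2,739,000

Profit: JPY 81,480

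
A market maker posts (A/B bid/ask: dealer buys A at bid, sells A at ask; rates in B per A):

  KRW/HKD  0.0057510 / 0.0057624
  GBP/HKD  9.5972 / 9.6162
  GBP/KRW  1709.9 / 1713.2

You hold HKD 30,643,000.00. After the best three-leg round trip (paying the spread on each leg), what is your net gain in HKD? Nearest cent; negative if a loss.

Net profit: HKD 692,878.44

Best loop HKD → GBP → KRW → HKD:
HKD 30,643,000.00 ÷ 9.6162 (buy GBP at ask) = GBP 3,186,601.78
GBP 3,186,601.78 × 1709.9 (sell GBP at bid) = KRW 5,448,770,377
KRW 5,448,770,377 × 0.0057510 (sell KRW at bid) = HKD 31,335,878.44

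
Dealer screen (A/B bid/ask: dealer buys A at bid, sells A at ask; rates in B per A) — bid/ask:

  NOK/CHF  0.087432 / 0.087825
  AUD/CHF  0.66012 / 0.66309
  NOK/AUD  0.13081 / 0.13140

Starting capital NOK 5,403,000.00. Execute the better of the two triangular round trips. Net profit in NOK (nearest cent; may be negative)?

Net profit: NOK 18,725.64

Best loop NOK → CHF → AUD → NOK:
NOK 5,403,000.00 × 0.087432 (sell NOK at bid) = CHF 472,395.10
CHF 472,395.10 ÷ 0.66309 (buy AUD at ask) = AUD 712,414.75
AUD 712,414.75 ÷ 0.13140 (buy NOK at ask) = NOK 5,421,725.64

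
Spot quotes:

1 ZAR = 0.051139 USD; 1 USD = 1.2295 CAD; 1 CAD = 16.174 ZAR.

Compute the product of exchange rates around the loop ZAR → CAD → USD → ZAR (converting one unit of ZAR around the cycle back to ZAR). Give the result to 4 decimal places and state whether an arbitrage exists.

0.9833 (arbitrage exists)

Around ZAR → CAD → USD → ZAR: 1 ÷ 16.174 ÷ 1.2295 ÷ 0.051139 = 0.983336
Product < 1; profitable direction is ZAR → USD → CAD → ZAR.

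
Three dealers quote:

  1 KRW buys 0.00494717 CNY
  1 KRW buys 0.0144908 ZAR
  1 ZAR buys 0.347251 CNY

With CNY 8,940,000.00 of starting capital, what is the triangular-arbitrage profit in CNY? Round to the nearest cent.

Profit: CNY 153,195.99

Profitable loop is CNY → KRW → ZAR → CNY:
CNY 8,940,000.00 ÷ 0.00494717 = KRW 1,807,093,753
KRW 1,807,093,753 × 0.0144908 = ZAR 26,186,234.15
ZAR 26,186,234.15 × 0.347251 = CNY 9,093,195.99
Profit = CNY 9,093,195.99 − CNY 8,940,000.00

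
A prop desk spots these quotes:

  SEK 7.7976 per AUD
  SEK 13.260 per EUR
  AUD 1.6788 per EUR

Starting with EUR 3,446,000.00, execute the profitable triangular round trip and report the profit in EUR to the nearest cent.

Profit: EUR 44,590.35

Profitable loop is EUR → SEK → AUD → EUR:
EUR 3,446,000.00 × 13.260 = SEK 45,693,960.00
SEK 45,693,960.00 ÷ 7.7976 = AUD 5,860,003.08
AUD 5,860,003.08 ÷ 1.6788 = EUR 3,490,590.35
Profit = EUR 3,490,590.35 − EUR 3,446,000.00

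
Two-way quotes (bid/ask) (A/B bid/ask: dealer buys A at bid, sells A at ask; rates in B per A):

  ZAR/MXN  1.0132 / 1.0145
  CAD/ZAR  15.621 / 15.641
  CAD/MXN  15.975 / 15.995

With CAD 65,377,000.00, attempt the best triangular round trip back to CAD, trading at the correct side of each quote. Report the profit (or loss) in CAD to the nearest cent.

Net profit: CAD 441,698.06

Best loop CAD → MXN → ZAR → CAD:
CAD 65,377,000.00 × 15.975 (sell CAD at bid) = MXN 1,044,397,575.00
MXN 1,044,397,575.00 ÷ 1.0145 (buy ZAR at ask) = ZAR 1,029,470,256.28
ZAR 1,029,470,256.28 ÷ 15.641 (buy CAD at ask) = CAD 65,818,698.06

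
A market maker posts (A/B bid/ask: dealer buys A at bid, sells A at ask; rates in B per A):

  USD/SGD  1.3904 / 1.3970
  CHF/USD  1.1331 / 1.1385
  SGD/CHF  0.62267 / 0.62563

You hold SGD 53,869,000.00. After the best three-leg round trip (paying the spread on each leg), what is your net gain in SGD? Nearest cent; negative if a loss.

Net profit: SGD 267,715.93

Best loop SGD → USD → CHF → SGD:
SGD 53,869,000.00 ÷ 1.3970 (buy USD at ask) = USD 38,560,486.76
USD 38,560,486.76 ÷ 1.1385 (buy CHF at ask) = CHF 33,869,553.59
CHF 33,869,553.59 ÷ 0.62563 (buy SGD at ask) = SGD 54,136,715.93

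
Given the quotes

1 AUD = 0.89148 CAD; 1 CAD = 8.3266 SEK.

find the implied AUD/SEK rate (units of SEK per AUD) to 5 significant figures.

AUD/SEK = 7.4230

1 AUD × 0.89148 = 0.89148 CAD
0.89148 CAD × 8.3266 = 7.423 SEK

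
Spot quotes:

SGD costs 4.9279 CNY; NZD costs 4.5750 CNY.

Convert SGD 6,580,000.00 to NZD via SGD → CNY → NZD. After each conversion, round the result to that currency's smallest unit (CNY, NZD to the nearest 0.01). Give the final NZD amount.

NZD 7,087,558.91

SGD 6,580,000.00 × 4.9279 = CNY 32,425,582.00
CNY 32,425,582.00 ÷ 4.5750 = NZD 7,087,558.91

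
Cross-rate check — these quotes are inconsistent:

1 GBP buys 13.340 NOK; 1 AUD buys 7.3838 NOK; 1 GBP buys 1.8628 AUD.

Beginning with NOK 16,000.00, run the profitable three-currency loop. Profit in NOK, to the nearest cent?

Profitable loop is NOK → GBP → AUD → NOK:
NOK 16,000.00 ÷ 13.340 = GBP 1,199.40
GBP 1,199.40 × 1.8628 = AUD 2,234.24
AUD 2,234.24 × 7.3838 = NOK 16,497.20
Profit = NOK 16,497.20 − NOK 16,000.00

Profit: NOK 497.20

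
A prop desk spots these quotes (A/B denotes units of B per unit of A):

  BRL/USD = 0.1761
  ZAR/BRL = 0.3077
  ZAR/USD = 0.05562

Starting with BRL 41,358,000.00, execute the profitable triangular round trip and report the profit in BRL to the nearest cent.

Profit: BRL 1,094,538.18

Profitable loop is BRL → ZAR → USD → BRL:
BRL 41,358,000.00 ÷ 0.3077 = ZAR 134,410,139.75
ZAR 134,410,139.75 × 0.05562 = USD 7,475,891.97
USD 7,475,891.97 ÷ 0.1761 = BRL 42,452,538.18
Profit = BRL 42,452,538.18 − BRL 41,358,000.00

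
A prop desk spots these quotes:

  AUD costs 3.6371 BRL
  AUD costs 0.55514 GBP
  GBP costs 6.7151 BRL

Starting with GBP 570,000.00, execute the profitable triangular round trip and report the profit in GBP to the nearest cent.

Profitable loop is GBP → BRL → AUD → GBP:
GBP 570,000.00 × 6.7151 = BRL 3,827,607.00
BRL 3,827,607.00 ÷ 3.6371 = AUD 1,052,378.82
AUD 1,052,378.82 × 0.55514 = GBP 584,217.58
Profit = GBP 584,217.58 − GBP 570,000.00

Profit: GBP 14,217.58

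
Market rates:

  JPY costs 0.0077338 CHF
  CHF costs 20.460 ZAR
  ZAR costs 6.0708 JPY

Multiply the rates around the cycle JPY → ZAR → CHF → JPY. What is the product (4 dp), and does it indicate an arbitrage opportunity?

1.0410 (arbitrage exists)

Around JPY → ZAR → CHF → JPY: 1 ÷ 6.0708 ÷ 20.460 ÷ 0.0077338 = 1.041011
Product > 1; profitable direction is JPY → ZAR → CHF → JPY.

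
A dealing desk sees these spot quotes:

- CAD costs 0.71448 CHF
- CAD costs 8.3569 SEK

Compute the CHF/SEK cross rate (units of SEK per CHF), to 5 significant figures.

CHF/SEK = 11.696

1 CHF ÷ 0.71448 = 1.39962 CAD
1.39962 CAD × 8.3569 = 11.6965 SEK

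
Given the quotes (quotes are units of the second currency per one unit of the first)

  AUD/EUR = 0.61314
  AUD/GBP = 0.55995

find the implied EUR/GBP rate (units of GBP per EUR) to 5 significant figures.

EUR/GBP = 0.91325

1 EUR ÷ 0.61314 = 1.63095 AUD
1.63095 AUD × 0.55995 = 0.91325 GBP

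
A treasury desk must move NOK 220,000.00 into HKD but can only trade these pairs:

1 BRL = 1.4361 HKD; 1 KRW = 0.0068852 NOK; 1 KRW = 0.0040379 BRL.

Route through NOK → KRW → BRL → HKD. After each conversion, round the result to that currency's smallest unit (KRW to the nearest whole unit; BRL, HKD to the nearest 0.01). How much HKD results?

NOK 220,000.00 ÷ 0.0068852 = KRW 31,952,594
KRW 31,952,594 × 0.0040379 = BRL 129,021.38
BRL 129,021.38 × 1.4361 = HKD 185,287.60

HKD 185,287.60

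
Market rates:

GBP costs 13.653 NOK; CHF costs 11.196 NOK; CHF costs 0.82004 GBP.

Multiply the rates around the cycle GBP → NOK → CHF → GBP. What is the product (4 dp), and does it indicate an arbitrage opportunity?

1.0000 (no arbitrage)

Around GBP → NOK → CHF → GBP: 1 × 13.653 ÷ 11.196 × 0.82004 = 1.000001
Product ≈ 1 (deviation 0.000%, within rounding noise).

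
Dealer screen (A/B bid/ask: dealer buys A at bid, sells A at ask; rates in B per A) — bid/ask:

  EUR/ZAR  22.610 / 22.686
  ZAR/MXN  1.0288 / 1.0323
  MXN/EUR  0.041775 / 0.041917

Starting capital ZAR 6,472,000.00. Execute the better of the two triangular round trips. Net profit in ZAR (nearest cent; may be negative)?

Net profit: ZAR 121,021.03

Best loop ZAR → EUR → MXN → ZAR:
ZAR 6,472,000.00 ÷ 22.686 (buy EUR at ask) = EUR 285,286.08
EUR 285,286.08 ÷ 0.041917 (buy MXN at ask) = MXN 6,805,975.61
MXN 6,805,975.61 ÷ 1.0323 (buy ZAR at ask) = ZAR 6,593,021.03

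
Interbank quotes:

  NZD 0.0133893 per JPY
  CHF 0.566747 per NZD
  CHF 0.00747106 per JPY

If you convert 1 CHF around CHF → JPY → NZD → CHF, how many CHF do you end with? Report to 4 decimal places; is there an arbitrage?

1.0157 (arbitrage exists)

Around CHF → JPY → NZD → CHF: 1 ÷ 0.00747106 × 0.0133893 × 0.566747 = 1.015699
Product > 1; profitable direction is CHF → JPY → NZD → CHF.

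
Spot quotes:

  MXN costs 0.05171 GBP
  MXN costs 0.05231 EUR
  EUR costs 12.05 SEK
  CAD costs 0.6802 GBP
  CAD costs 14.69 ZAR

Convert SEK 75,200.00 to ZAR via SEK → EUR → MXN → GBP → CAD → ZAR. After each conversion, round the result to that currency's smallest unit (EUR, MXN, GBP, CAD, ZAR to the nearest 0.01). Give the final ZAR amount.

ZAR 133,231.10

SEK 75,200.00 ÷ 12.05 = EUR 6,240.66
EUR 6,240.66 ÷ 0.05231 = MXN 119,301.47
MXN 119,301.47 × 0.05171 = GBP 6,169.08
GBP 6,169.08 ÷ 0.6802 = CAD 9,069.51
CAD 9,069.51 × 14.69 = ZAR 133,231.10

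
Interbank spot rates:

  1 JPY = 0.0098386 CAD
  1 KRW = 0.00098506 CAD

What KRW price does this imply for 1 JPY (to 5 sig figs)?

1 JPY × 0.0098386 = 0.0098386 CAD
0.0098386 CAD ÷ 0.00098506 = 9.98782 KRW

JPY/KRW = 9.9878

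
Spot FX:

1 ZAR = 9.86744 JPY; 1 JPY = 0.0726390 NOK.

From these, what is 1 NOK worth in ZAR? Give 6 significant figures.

1 NOK ÷ 0.0726390 = 13.7667 JPY
13.7667 JPY ÷ 9.86744 = 1.39517 ZAR

NOK/ZAR = 1.39517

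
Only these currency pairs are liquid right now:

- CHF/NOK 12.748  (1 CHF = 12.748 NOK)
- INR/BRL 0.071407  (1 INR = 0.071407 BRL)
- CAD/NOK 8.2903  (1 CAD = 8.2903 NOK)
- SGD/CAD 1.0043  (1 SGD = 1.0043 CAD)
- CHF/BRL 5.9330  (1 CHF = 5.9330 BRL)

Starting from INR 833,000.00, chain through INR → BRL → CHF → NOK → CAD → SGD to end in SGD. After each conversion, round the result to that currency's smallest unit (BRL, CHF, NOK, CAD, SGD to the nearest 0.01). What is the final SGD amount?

INR 833,000.00 × 0.071407 = BRL 59,482.03
BRL 59,482.03 ÷ 5.9330 = CHF 10,025.62
CHF 10,025.62 × 12.748 = NOK 127,806.60
NOK 127,806.60 ÷ 8.2903 = CAD 15,416.40
CAD 15,416.40 ÷ 1.0043 = SGD 15,350.39

SGD 15,350.39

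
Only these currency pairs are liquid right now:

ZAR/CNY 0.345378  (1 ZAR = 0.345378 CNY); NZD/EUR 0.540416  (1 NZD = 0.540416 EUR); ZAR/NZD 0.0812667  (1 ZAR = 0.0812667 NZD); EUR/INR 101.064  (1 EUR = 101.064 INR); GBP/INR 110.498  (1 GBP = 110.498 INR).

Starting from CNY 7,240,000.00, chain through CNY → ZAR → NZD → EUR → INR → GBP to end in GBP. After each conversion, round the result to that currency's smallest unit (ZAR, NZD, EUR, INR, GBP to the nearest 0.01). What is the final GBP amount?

GBP 842,028.49

CNY 7,240,000.00 ÷ 0.345378 = ZAR 20,962,539.59
ZAR 20,962,539.59 × 0.0812667 = NZD 1,703,556.42
NZD 1,703,556.42 × 0.540416 = EUR 920,629.15
EUR 920,629.15 × 101.064 = INR 93,042,464.42
INR 93,042,464.42 ÷ 110.498 = GBP 842,028.49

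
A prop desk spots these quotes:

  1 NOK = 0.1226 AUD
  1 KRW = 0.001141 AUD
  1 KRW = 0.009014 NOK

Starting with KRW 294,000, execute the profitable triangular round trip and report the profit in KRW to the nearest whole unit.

Profit: KRW 9,546

Profitable loop is KRW → AUD → NOK → KRW:
KRW 294,000 × 0.001141 = AUD 335.45
AUD 335.45 ÷ 0.1226 = NOK 2,736.17
NOK 2,736.17 ÷ 0.009014 = KRW 303,546
Profit = KRW 303,546 − KRW 294,000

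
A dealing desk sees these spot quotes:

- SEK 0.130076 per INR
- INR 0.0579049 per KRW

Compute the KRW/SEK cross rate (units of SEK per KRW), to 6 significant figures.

1 KRW × 0.0579049 = 0.0579049 INR
0.0579049 INR × 0.130076 = 0.00753204 SEK

KRW/SEK = 0.00753204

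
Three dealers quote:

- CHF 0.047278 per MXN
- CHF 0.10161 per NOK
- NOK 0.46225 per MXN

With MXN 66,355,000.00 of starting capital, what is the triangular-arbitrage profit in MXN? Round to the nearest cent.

Profit: MXN 436,220.36

Profitable loop is MXN → CHF → NOK → MXN:
MXN 66,355,000.00 × 0.047278 = CHF 3,137,131.69
CHF 3,137,131.69 ÷ 0.10161 = NOK 30,874,241.61
NOK 30,874,241.61 ÷ 0.46225 = MXN 66,791,220.36
Profit = MXN 66,791,220.36 − MXN 66,355,000.00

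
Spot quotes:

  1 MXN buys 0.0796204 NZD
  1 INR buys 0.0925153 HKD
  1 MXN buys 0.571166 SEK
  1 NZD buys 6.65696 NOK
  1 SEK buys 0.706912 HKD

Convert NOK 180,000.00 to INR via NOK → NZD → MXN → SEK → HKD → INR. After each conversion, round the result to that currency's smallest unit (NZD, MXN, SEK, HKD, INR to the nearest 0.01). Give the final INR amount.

INR 1,482,130.20

NOK 180,000.00 ÷ 6.65696 = NZD 27,039.37
NZD 27,039.37 ÷ 0.0796204 = MXN 339,603.54
MXN 339,603.54 × 0.571166 = SEK 193,970.00
SEK 193,970.00 × 0.706912 = HKD 137,119.72
HKD 137,119.72 ÷ 0.0925153 = INR 1,482,130.20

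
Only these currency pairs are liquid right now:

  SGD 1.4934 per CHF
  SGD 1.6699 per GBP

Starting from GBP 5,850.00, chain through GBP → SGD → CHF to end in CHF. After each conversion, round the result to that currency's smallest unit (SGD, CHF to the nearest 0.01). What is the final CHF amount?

GBP 5,850.00 × 1.6699 = SGD 9,768.91
SGD 9,768.91 ÷ 1.4934 = CHF 6,541.39

CHF 6,541.39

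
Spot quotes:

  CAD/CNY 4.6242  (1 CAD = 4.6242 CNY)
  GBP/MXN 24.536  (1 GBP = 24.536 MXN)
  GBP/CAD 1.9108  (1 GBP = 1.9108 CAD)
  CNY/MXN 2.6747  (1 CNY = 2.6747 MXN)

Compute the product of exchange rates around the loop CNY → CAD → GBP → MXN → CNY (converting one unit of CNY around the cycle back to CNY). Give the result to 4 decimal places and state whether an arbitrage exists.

Around CNY → CAD → GBP → MXN → CNY: 1 ÷ 4.6242 ÷ 1.9108 × 24.536 ÷ 2.6747 = 1.038190
Product > 1; profitable direction is CNY → CAD → GBP → MXN → CNY.

1.0382 (arbitrage exists)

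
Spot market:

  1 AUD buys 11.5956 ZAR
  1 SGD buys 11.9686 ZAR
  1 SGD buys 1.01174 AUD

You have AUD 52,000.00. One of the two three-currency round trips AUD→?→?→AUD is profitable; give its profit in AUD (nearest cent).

Profitable loop is AUD → SGD → ZAR → AUD:
AUD 52,000.00 ÷ 1.01174 = SGD 51,396.60
SGD 51,396.60 × 11.9686 = ZAR 615,145.39
ZAR 615,145.39 ÷ 11.5956 = AUD 53,049.90
Profit = AUD 53,049.90 − AUD 52,000.00

Profit: AUD 1,049.90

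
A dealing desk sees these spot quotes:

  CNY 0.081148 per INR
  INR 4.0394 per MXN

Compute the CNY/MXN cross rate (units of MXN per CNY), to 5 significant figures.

CNY/MXN = 3.0507

1 CNY ÷ 0.081148 = 12.3232 INR
12.3232 INR ÷ 4.0394 = 3.05074 MXN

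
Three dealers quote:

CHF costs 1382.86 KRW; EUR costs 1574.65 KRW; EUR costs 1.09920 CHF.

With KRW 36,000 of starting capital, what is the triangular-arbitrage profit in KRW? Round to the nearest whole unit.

Profitable loop is KRW → CHF → EUR → KRW:
KRW 36,000 ÷ 1382.86 = CHF 26.03
CHF 26.03 ÷ 1.09920 = EUR 23.68
EUR 23.68 × 1574.65 = KRW 37,293
Profit = KRW 37,293 − KRW 36,000

Profit: KRW 1,293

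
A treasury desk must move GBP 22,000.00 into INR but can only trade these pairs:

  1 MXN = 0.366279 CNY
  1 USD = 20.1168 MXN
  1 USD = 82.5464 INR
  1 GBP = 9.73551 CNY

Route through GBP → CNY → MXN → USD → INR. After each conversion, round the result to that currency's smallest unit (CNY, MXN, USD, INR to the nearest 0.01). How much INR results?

GBP 22,000.00 × 9.73551 = CNY 214,181.22
CNY 214,181.22 ÷ 0.366279 = MXN 584,748.84
MXN 584,748.84 ÷ 20.1168 = USD 29,067.69
USD 29,067.69 × 82.5464 = INR 2,399,433.17

INR 2,399,433.17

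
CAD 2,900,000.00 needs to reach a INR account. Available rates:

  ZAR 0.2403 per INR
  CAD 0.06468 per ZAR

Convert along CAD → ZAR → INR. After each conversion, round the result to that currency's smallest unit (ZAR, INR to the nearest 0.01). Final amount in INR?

CAD 2,900,000.00 ÷ 0.06468 = ZAR 44,836,116.26
ZAR 44,836,116.26 ÷ 0.2403 = INR 186,583,921.18

INR 186,583,921.18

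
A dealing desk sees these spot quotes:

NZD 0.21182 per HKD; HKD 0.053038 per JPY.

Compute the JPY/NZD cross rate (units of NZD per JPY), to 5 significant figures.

1 JPY × 0.053038 = 0.053038 HKD
0.053038 HKD × 0.21182 = 0.0112345 NZD

JPY/NZD = 0.011235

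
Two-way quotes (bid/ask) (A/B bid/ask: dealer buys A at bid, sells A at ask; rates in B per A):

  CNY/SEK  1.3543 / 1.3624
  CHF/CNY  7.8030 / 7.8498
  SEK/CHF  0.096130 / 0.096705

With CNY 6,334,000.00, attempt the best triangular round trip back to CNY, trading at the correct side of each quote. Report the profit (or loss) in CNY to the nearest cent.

Net profit: CNY 100,480.47

Best loop CNY → SEK → CHF → CNY:
CNY 6,334,000.00 × 1.3543 (sell CNY at bid) = SEK 8,578,136.20
SEK 8,578,136.20 × 0.096130 (sell SEK at bid) = CHF 824,616.23
CHF 824,616.23 × 7.8030 (sell CHF at bid) = CNY 6,434,480.47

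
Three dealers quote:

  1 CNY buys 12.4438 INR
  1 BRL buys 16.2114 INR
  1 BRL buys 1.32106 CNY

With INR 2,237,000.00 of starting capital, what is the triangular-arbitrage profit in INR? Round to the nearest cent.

Profit: INR 31,407.26

Profitable loop is INR → BRL → CNY → INR:
INR 2,237,000.00 ÷ 16.2114 = BRL 137,989.32
BRL 137,989.32 × 1.32106 = CNY 182,292.17
CNY 182,292.17 × 12.4438 = INR 2,268,407.26
Profit = INR 2,268,407.26 − INR 2,237,000.00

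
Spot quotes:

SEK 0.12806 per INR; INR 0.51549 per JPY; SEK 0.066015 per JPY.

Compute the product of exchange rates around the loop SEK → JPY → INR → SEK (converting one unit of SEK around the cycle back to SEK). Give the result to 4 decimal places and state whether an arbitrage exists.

Around SEK → JPY → INR → SEK: 1 ÷ 0.066015 × 0.51549 × 0.12806 = 0.999980
Product ≈ 1 (deviation 0.002%, within rounding noise).

1.0000 (no arbitrage)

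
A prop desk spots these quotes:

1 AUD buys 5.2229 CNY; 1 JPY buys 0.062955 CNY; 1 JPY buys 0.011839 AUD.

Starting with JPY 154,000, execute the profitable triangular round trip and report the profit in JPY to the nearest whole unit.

Profitable loop is JPY → CNY → AUD → JPY:
JPY 154,000 × 0.062955 = CNY 9,695.07
CNY 9,695.07 ÷ 5.2229 = AUD 1,856.26
AUD 1,856.26 ÷ 0.011839 = JPY 156,792
Profit = JPY 156,792 − JPY 154,000

Profit: JPY 2,792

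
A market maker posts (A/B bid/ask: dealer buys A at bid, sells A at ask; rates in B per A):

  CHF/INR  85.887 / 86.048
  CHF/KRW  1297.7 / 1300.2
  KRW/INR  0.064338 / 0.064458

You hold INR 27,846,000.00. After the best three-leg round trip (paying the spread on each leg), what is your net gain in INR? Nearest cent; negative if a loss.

Net profit: INR 690,668.11

Best loop INR → KRW → CHF → INR:
INR 27,846,000.00 ÷ 0.064458 (buy KRW at ask) = KRW 432,002,234
KRW 432,002,234 ÷ 1300.2 (buy CHF at ask) = CHF 332,258.29
CHF 332,258.29 × 85.887 (sell CHF at bid) = INR 28,536,668.11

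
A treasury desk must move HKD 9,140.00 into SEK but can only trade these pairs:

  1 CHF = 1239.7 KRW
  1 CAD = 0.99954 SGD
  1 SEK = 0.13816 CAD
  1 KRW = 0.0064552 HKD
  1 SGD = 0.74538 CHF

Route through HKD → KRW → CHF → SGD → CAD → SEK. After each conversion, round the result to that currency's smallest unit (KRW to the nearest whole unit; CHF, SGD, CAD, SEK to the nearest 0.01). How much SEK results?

SEK 11,095.83

HKD 9,140.00 ÷ 0.0064552 = KRW 1,415,913
KRW 1,415,913 ÷ 1239.7 = CHF 1,142.14
CHF 1,142.14 ÷ 0.74538 = SGD 1,532.29
SGD 1,532.29 ÷ 0.99954 = CAD 1,533.00
CAD 1,533.00 ÷ 0.13816 = SEK 11,095.83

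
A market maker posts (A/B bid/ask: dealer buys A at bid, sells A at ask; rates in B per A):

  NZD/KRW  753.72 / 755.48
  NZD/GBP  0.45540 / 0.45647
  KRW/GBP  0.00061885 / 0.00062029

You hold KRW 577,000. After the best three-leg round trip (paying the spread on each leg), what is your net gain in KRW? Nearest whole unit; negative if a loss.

Net profit: KRW 12,602

Best loop KRW → GBP → NZD → KRW:
KRW 577,000 × 0.00061885 (sell KRW at bid) = GBP 357.08
GBP 357.08 ÷ 0.45647 (buy NZD at ask) = NZD 782.26
NZD 782.26 × 753.72 (sell NZD at bid) = KRW 589,602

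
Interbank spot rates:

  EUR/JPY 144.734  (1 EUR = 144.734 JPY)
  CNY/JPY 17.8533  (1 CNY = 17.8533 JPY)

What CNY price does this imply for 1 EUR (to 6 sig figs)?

1 EUR × 144.734 = 144.734 JPY
144.734 JPY ÷ 17.8533 = 8.10685 CNY

EUR/CNY = 8.10685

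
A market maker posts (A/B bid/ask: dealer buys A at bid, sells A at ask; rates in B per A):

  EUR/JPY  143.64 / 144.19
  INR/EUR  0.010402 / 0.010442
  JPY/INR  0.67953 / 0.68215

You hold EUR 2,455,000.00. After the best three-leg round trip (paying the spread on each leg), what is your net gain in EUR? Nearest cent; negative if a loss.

Best loop EUR → JPY → INR → EUR:
EUR 2,455,000.00 × 143.64 (sell EUR at bid) = JPY 352,636,200
JPY 352,636,200 × 0.67953 (sell JPY at bid) = INR 239,626,876.99
INR 239,626,876.99 × 0.010402 (sell INR at bid) = EUR 2,492,598.77

Net profit: EUR 37,598.77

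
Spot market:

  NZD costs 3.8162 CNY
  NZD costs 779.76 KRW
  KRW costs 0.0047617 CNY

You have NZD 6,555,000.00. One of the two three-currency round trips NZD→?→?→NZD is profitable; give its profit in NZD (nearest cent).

Profit: NZD 182,221.72

Profitable loop is NZD → CNY → KRW → NZD:
NZD 6,555,000.00 × 3.8162 = CNY 25,015,191.00
CNY 25,015,191.00 ÷ 0.0047617 = KRW 5,253,416,007
KRW 5,253,416,007 ÷ 779.76 = NZD 6,737,221.72
Profit = NZD 6,737,221.72 − NZD 6,555,000.00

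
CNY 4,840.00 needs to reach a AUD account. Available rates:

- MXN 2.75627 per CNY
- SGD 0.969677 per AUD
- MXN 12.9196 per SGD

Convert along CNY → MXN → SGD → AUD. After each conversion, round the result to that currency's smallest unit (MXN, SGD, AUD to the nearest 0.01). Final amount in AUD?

CNY 4,840.00 × 2.75627 = MXN 13,340.35
MXN 13,340.35 ÷ 12.9196 = SGD 1,032.57
SGD 1,032.57 ÷ 0.969677 = AUD 1,064.86

AUD 1,064.86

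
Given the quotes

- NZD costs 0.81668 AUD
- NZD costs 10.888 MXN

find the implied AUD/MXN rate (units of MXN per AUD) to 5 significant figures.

1 AUD ÷ 0.81668 = 1.22447 NZD
1.22447 NZD × 10.888 = 13.332 MXN

AUD/MXN = 13.332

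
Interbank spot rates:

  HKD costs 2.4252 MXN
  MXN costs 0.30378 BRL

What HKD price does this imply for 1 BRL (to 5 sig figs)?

BRL/HKD = 1.3574

1 BRL ÷ 0.30378 = 3.29186 MXN
3.29186 MXN ÷ 2.4252 = 1.35735 HKD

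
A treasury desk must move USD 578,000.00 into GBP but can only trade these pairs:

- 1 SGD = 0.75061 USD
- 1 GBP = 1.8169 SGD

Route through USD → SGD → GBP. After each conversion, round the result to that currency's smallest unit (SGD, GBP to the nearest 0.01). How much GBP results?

GBP 423,821.00

USD 578,000.00 ÷ 0.75061 = SGD 770,040.37
SGD 770,040.37 ÷ 1.8169 = GBP 423,821.00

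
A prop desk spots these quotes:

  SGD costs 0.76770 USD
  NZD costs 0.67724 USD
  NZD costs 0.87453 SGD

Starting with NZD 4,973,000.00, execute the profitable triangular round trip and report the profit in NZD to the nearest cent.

Profit: NZD 43,430.59

Profitable loop is NZD → USD → SGD → NZD:
NZD 4,973,000.00 × 0.67724 = USD 3,367,914.52
USD 3,367,914.52 ÷ 0.76770 = SGD 4,387,019.04
SGD 4,387,019.04 ÷ 0.87453 = NZD 5,016,430.59
Profit = NZD 5,016,430.59 − NZD 4,973,000.00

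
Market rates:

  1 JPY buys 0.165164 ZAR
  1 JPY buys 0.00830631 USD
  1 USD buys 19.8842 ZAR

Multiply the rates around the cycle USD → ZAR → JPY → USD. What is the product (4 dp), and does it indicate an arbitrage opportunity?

Around USD → ZAR → JPY → USD: 1 × 19.8842 ÷ 0.165164 × 0.00830631 = 1.000002
Product ≈ 1 (deviation 0.000%, within rounding noise).

1.0000 (no arbitrage)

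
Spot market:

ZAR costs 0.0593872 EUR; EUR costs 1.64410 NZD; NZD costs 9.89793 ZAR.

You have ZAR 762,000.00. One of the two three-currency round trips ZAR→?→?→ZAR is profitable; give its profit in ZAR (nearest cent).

Profit: ZAR 26,477.88

Profitable loop is ZAR → NZD → EUR → ZAR:
ZAR 762,000.00 ÷ 9.89793 = NZD 76,985.79
NZD 76,985.79 ÷ 1.64410 = EUR 46,825.49
EUR 46,825.49 ÷ 0.0593872 = ZAR 788,477.88
Profit = ZAR 788,477.88 − ZAR 762,000.00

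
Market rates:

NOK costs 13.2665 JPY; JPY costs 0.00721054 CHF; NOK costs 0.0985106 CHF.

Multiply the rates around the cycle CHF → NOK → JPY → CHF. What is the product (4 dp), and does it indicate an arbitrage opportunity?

Around CHF → NOK → JPY → CHF: 1 ÷ 0.0985106 × 13.2665 × 0.00721054 = 0.971049
Product < 1; profitable direction is CHF → JPY → NOK → CHF.

0.9710 (arbitrage exists)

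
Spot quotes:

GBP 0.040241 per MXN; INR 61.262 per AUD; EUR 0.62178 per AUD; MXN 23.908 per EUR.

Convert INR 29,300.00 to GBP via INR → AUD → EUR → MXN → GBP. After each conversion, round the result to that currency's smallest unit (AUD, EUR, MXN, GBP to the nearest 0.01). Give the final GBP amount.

GBP 286.10

INR 29,300.00 ÷ 61.262 = AUD 478.27
AUD 478.27 × 0.62178 = EUR 297.38
EUR 297.38 × 23.908 = MXN 7,109.76
MXN 7,109.76 × 0.040241 = GBP 286.10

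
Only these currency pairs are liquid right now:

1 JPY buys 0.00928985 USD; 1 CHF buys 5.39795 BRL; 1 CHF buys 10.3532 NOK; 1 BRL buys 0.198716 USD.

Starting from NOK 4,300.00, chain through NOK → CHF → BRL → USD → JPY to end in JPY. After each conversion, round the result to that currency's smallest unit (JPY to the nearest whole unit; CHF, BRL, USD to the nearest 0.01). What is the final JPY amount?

NOK 4,300.00 ÷ 10.3532 = CHF 415.33
CHF 415.33 × 5.39795 = BRL 2,241.93
BRL 2,241.93 × 0.198716 = USD 445.51
USD 445.51 ÷ 0.00928985 = JPY 47,957

JPY 47,957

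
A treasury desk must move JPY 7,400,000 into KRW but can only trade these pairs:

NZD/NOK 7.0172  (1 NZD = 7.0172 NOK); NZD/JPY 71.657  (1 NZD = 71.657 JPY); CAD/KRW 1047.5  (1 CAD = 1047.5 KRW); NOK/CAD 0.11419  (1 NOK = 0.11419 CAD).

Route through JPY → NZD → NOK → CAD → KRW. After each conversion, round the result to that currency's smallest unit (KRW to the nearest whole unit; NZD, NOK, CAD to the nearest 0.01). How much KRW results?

KRW 86,680,028

JPY 7,400,000 ÷ 71.657 = NZD 103,269.74
NZD 103,269.74 × 7.0172 = NOK 724,664.42
NOK 724,664.42 × 0.11419 = CAD 82,749.43
CAD 82,749.43 × 1047.5 = KRW 86,680,028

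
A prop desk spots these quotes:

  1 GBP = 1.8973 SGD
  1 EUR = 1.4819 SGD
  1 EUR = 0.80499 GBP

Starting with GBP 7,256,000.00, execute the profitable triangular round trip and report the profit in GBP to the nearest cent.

Profit: GBP 222,334.18

Profitable loop is GBP → SGD → EUR → GBP:
GBP 7,256,000.00 × 1.8973 = SGD 13,766,808.80
SGD 13,766,808.80 ÷ 1.4819 = EUR 9,289,971.52
EUR 9,289,971.52 × 0.80499 = GBP 7,478,334.18
Profit = GBP 7,478,334.18 − GBP 7,256,000.00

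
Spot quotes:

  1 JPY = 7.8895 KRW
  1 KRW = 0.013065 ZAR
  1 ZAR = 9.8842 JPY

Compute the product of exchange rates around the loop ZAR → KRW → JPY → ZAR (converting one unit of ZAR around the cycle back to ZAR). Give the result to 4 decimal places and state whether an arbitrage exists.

0.9815 (arbitrage exists)

Around ZAR → KRW → JPY → ZAR: 1 ÷ 0.013065 ÷ 7.8895 ÷ 9.8842 = 0.981521
Product < 1; profitable direction is ZAR → JPY → KRW → ZAR.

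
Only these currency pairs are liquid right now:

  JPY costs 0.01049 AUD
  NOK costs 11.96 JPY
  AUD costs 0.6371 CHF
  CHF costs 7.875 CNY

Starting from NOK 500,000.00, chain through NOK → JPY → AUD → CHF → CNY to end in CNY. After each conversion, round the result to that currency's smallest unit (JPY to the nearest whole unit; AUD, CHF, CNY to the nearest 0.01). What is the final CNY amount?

NOK 500,000.00 × 11.96 = JPY 5,980,000
JPY 5,980,000 × 0.01049 = AUD 62,730.20
AUD 62,730.20 × 0.6371 = CHF 39,965.41
CHF 39,965.41 × 7.875 = CNY 314,727.60

CNY 314,727.60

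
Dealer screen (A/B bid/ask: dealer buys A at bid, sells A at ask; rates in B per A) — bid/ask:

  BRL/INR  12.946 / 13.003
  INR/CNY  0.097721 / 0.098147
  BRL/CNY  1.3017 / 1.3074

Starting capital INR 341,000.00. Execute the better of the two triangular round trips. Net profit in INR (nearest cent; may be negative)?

Net profit: INR 6,812.10

Best loop INR → BRL → CNY → INR:
INR 341,000.00 ÷ 13.003 (buy BRL at ask) = BRL 26,224.72
BRL 26,224.72 × 1.3017 (sell BRL at bid) = CNY 34,136.71
CNY 34,136.71 ÷ 0.098147 (buy INR at ask) = INR 347,812.10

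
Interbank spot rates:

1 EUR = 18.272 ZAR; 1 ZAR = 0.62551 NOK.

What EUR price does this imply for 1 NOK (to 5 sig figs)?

1 NOK ÷ 0.62551 = 1.5987 ZAR
1.5987 ZAR ÷ 18.272 = 0.0874943 EUR

NOK/EUR = 0.087494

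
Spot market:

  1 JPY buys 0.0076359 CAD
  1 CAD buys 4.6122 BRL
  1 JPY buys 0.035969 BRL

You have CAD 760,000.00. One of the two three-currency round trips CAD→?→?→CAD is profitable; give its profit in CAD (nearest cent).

Profit: CAD 16,199.92

Profitable loop is CAD → JPY → BRL → CAD:
CAD 760,000.00 ÷ 0.0076359 = JPY 99,529,852
JPY 99,529,852 × 0.035969 = BRL 3,579,989.26
BRL 3,579,989.26 ÷ 4.6122 = CAD 776,199.92
Profit = CAD 776,199.92 − CAD 760,000.00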